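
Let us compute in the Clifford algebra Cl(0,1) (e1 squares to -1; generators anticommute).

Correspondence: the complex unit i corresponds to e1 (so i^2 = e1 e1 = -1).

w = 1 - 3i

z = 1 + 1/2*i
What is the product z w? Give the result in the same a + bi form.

In blades: z = 1 + 1/2*e1, w = 1 - 3*e1.
Distribute z over w term by term (generator squares from the signature, products reordered to ascending indices): (1)*w = 1 - 3*e1; (1/2*e1)*w = 3/2 + 1/2*e1.
Sum: 5/2 - 5/2*e1; translating back through the correspondence:
Answer: 5/2 - 5/2*i


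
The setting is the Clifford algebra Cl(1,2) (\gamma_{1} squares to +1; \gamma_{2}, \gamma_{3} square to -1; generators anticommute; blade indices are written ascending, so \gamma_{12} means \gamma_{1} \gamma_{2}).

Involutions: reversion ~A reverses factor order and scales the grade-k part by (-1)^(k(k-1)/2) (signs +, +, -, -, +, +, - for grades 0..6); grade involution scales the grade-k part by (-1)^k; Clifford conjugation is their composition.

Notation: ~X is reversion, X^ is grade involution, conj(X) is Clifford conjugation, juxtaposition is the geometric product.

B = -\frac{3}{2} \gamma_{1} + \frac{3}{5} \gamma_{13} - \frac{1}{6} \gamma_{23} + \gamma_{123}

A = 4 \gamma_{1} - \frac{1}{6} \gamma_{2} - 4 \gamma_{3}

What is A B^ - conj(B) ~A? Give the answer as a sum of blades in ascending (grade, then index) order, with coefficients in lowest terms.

first term: 6 - \frac{12}{5} \gamma_{1} + \frac{2}{3} \gamma_{2} + \frac{427}{180} \gamma_{3} - \frac{15}{4} \gamma_{12} + \frac{37}{6} \gamma_{13} - 4 \gamma_{23} - \frac{17}{30} \gamma_{123}
second term: 6 - \frac{12}{5} \gamma_{1} + \frac{2}{3} \gamma_{2} + \frac{427}{180} \gamma_{3} + \frac{15}{4} \gamma_{12} - \frac{37}{6} \gamma_{13} + 4 \gamma_{23} + \frac{17}{30} \gamma_{123}
Answer: -\frac{15}{2} \gamma_{12} + \frac{37}{3} \gamma_{13} - 8 \gamma_{23} - \frac{17}{15} \gamma_{123}


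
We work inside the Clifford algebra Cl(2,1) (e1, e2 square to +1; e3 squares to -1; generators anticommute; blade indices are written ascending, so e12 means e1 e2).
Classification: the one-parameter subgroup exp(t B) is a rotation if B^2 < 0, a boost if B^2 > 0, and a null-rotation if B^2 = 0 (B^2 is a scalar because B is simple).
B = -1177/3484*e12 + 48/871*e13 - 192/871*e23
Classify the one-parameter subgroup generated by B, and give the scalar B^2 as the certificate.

B^2 term by term: the squares give (-1177/3484)^2*(e12)^2 + (48/871)^2*(e13)^2 + (-192/871)^2*(e23)^2 = 1385329/12138256*(-1) + 2304/758641*(+1) + 36864/758641*(+1) = -1/16 (each basis 2-blade squares to minus the product of its generators' squares); cross terms between blades sharing an index anticommute and cancel. So B^2 = -1/16.
Answer: rotation, certificate B^2 = -1/16. Note: conjugating B changes its blade decomposition but never the scalar B^2 = -1/16, whose sign settles the classification.


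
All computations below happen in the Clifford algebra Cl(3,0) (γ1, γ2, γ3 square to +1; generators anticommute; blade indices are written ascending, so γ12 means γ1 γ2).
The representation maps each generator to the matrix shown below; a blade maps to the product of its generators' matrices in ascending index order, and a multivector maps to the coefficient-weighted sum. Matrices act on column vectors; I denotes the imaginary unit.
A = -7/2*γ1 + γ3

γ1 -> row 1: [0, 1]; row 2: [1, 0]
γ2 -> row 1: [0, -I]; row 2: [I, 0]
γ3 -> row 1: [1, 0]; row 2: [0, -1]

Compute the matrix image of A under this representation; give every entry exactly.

M = (-7/2)*rho(γ1) + (1)*rho(γ3), summed entrywise:
Answer: row 1: [1, -7/2]; row 2: [-7/2, -1]


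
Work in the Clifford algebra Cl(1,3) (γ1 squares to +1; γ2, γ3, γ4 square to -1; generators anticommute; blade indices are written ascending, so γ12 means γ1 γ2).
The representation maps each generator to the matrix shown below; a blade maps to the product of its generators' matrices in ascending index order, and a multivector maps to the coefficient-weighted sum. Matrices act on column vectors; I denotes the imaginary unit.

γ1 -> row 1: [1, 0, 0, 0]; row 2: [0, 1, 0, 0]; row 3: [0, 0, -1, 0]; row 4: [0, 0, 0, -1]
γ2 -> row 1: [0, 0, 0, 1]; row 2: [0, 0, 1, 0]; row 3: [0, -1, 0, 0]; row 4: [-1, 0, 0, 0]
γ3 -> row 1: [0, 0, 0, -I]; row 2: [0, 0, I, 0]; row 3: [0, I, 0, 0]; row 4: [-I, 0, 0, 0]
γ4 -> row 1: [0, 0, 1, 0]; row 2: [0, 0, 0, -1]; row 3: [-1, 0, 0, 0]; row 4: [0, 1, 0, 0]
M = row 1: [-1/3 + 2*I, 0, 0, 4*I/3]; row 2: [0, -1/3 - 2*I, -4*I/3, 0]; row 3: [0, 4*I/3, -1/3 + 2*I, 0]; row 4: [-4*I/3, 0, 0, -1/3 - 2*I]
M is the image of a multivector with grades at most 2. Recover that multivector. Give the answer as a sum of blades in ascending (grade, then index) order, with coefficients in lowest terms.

Method: the blade images are trace-orthogonal — tr(rho(e_A) rho(e_B)^-1) = 4 if A = B and 0 otherwise — and rho(e_A)^-1 = (e_A)^2 * rho(e_A) with (e_A)^2 = +1 or -1, so the coefficient of e_A in the preimage is (e_A)^2 * tr(M rho(e_A))/4.
Nonzero projections over blades of grade <= 2: 1: (1)^2 = +1, tr(M 1) = -4/3, coefficient -1/3; γ13: (γ13)^2 = +1, tr(M rho(γ13)) = -16/3, coefficient -4/3; γ23: (γ23)^2 = -1, tr(M rho(γ23)) = 8, coefficient -2. Every other blade of grade <= 2 projects to 0.
Answer: -1/3 - 4/3*γ13 - 2*γ23


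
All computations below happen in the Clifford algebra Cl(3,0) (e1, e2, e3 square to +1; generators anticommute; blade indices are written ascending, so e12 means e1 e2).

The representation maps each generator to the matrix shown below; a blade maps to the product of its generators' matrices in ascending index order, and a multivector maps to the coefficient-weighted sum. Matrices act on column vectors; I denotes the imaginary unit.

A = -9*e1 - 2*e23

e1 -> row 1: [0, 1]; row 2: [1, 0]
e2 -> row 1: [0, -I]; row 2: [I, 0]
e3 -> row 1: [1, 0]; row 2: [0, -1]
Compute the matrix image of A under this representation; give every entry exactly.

Bivector images (products of the table entries): rho(e23) = rho(e2)rho(e3) = row 1: [0, I]; row 2: [I, 0].
M = (-9)*rho(e1) + (-2)*rho(e23), summed entrywise:
Answer: row 1: [0, -9 - 2*I]; row 2: [-9 - 2*I, 0]


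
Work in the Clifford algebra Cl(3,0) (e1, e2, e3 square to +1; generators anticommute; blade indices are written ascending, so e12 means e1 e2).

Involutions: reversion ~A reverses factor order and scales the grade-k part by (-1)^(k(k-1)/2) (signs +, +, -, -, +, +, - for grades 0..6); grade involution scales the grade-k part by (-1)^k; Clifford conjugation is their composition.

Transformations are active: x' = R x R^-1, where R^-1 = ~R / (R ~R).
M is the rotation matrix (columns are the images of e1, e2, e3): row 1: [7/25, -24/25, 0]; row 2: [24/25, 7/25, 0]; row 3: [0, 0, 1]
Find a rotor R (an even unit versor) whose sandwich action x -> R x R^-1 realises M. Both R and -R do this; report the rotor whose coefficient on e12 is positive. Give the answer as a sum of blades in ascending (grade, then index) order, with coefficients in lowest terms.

Method: write R = a + b12*e12 + b13*e13 + b23*e23 with a^2 + b12^2 + b13^2 + b23^2 = 1 (so R^-1 = ~R). Expanding the columns R e_j ~R gives tr M = 4a^2 - 1 and, from the antisymmetric part, M21 - M12 = -4a*b12, M13 - M31 = 4a*b13, M32 - M23 = -4a*b23.
Here tr M = 39/25, so a^2 = (1 + tr M)/4 = 16/25 and a = ±4/5. Taking a = 4/5: M21 - M12 = 48/25, M13 - M31 = 0, M32 - M23 = 0, giving b12 = -3/5, b13 = 0, b23 = 0, i.e. R = 4/5 - 3/5*e12.
Its e12 coefficient is negative, so report the other preimage -R.
Answer: -4/5 + 3/5*e12. Key observation: the double cover Spin(3) -> SO(3) sends R and -R to the same matrix (trace 39/25 here), so the stated sign of the e12 coefficient is what selects one sheet.


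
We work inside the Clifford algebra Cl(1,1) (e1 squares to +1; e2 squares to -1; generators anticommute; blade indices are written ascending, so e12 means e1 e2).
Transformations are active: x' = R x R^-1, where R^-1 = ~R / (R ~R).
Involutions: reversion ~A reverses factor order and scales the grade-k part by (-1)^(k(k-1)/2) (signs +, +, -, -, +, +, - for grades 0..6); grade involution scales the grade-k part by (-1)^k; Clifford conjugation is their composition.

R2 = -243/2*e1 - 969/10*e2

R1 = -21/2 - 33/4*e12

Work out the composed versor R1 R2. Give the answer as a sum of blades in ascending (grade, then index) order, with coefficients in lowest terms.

Distribute over the terms of R1 (each basis-blade product reordered to ascending indices, repeated generators contracted through their squares):
(-21/2) R2 = 5103/4*e1 + 20349/20*e2
(-33/4*e12) R2 = -31977/40*e1 - 8019/8*e2
Summing the partial products and collecting blades:
Answer: 19053/40*e1 + 603/40*e2


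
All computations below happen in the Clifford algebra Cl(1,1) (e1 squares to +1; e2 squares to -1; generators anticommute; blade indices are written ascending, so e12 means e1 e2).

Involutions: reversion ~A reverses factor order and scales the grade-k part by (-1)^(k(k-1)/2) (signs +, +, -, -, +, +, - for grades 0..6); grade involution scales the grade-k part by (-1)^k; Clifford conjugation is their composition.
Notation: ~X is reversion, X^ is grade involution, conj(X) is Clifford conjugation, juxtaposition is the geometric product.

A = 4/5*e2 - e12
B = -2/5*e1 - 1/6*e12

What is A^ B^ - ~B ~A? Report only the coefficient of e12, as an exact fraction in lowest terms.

first term: 1/6 + 2/15*e1 + 2/5*e2 + 8/25*e12
second term: 1/6 - 2/15*e1 - 2/5*e2 - 8/25*e12
Answer: 16/25


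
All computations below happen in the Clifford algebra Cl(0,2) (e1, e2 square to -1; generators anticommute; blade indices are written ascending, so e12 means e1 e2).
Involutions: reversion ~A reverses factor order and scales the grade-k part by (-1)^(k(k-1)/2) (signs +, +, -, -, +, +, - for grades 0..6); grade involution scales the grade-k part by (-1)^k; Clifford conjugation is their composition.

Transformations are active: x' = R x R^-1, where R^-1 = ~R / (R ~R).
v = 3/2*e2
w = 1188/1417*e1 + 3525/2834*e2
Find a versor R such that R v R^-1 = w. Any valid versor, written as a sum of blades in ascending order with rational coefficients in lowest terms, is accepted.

R = v + w = 1188/1417*e1 + 3888/1417*e2 works: the equal norms (-9/4) guarantee its sandwich swaps v into w.
Answer: 1188/1417*e1 + 3888/1417*e2


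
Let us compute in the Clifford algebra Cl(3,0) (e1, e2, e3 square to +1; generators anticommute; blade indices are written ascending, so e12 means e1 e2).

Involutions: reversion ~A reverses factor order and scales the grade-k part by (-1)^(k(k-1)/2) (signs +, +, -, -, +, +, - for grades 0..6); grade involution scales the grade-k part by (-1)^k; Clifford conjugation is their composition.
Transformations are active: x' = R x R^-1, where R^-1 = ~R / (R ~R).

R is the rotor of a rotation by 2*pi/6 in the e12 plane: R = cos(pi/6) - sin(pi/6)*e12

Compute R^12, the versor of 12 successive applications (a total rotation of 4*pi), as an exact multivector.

Because a rotor carries half the rotation angle, composing 12 copies of this e12-plane rotor multiplies the phase: 12*(pi/6) = 2*pi, hence R^12 = cos(2*pi) - sin(2*pi)*e12.
cos(2*pi) = 1 and sin(2*pi) = 0, so R^12 = 1. The total rotation 4*pi is 2 full turns, so every vector returns to itself, yet the rotor is +1, back on the identity sheet (an even number of 2*pi turns).
Answer: 1


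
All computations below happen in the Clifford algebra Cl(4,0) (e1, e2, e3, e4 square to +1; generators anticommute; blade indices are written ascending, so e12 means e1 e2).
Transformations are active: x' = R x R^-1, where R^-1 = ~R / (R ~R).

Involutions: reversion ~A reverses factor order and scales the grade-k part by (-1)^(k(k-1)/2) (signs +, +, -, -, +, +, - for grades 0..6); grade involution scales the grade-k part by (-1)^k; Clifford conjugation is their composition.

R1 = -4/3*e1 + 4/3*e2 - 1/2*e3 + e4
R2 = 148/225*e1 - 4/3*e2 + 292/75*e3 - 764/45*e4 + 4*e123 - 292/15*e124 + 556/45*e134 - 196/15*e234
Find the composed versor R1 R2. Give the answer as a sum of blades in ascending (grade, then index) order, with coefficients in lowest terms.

Distribute over the terms of R1 (each basis-blade product reordered to ascending indices, repeated generators contracted through their squares):
(-4/3*e1) R2 = -592/675 + 16/9*e12 - 1168/225*e13 + 3056/135*e14 - 16/3*e23 + 1168/45*e24 - 2224/135*e34 + 784/45*e1234
(4/3*e2) R2 = -16/9 - 592/675*e12 - 16/3*e13 + 1168/45*e14 + 1168/225*e23 - 3056/135*e24 - 784/45*e34 - 2224/135*e1234
(-1/2*e3) R2 = -146/75 - 2*e12 + 74/225*e13 + 278/45*e14 - 2/3*e23 - 98/15*e24 + 382/45*e34 + 146/15*e1234
(e4) R2 = -764/45 - 292/15*e12 + 556/45*e13 - 148/225*e14 - 196/15*e23 + 4/3*e24 - 292/75*e34 - 4*e1234
Summing the partial products and collecting blades:
Answer: -14566/675 - 13882/675*e12 + 54/25*e13 + 36526/675*e14 - 3122/225*e23 - 254/135*e24 - 19778/675*e34 + 902/135*e1234


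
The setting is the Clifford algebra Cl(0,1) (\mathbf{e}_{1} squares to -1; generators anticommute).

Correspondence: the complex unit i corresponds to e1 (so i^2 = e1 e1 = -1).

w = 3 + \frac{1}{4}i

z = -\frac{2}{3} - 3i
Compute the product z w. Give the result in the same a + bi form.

In blades: z = -\frac{2}{3} - 3 e_{1}, w = 3 + \frac{1}{4} e_{1}.
Distribute z over w term by term (generator squares from the signature, products reordered to ascending indices): (-\frac{2}{3})*w = -2 - \frac{1}{6} e_{1}; (-3 e_{1})*w = \frac{3}{4} - 9 e_{1}.
Sum: -\frac{5}{4} - \frac{55}{6} e_{1}; translating back through the correspondence:
Answer: -\frac{5}{4} - \frac{55}{6}i


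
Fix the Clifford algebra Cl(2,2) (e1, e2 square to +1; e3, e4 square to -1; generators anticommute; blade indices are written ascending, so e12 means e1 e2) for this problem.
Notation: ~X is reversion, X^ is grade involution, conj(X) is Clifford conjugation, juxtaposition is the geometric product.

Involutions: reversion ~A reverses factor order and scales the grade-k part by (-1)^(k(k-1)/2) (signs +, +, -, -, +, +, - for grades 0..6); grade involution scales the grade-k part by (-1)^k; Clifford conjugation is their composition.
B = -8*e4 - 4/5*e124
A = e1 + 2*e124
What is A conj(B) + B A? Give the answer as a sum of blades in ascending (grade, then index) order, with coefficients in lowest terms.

first term: -8/5 - 16*e12 + 8*e14 - 4/5*e24
second term: -8/5 + 16*e12 + 8*e14 - 4/5*e24
Answer: -16/5 + 16*e14 - 8/5*e24


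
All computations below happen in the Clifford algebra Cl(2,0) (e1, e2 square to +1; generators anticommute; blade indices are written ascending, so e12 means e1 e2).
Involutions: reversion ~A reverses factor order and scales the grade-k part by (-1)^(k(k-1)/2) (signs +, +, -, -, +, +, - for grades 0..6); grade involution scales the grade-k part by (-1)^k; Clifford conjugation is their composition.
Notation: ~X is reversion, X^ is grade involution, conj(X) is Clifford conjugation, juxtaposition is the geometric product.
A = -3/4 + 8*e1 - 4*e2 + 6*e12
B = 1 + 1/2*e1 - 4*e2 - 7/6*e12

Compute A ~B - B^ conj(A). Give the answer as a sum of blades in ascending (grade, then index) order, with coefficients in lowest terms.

first term: 49/4 - 281/24*e1 + 16/3*e2 - 199/8*e12
second term: 49/4 + 281/24*e1 - 16/3*e2 + 199/8*e12
Answer: -281/12*e1 + 32/3*e2 - 199/4*e12


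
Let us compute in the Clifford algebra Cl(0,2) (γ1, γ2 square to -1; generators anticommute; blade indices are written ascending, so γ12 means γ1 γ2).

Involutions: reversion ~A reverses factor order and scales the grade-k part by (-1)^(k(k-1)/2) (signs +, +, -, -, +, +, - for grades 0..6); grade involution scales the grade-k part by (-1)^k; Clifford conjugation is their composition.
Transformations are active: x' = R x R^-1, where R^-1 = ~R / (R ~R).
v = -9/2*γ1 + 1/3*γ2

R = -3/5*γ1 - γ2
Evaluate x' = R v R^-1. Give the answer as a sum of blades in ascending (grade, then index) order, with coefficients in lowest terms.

~R = -3/5*γ1 - γ2, and R ~R = -34/25, so R^-1 = ~R / (-34/25).
R v = -71/30 - 47/10*γ12
Answer: 41/17*γ1 - 389/102*γ2


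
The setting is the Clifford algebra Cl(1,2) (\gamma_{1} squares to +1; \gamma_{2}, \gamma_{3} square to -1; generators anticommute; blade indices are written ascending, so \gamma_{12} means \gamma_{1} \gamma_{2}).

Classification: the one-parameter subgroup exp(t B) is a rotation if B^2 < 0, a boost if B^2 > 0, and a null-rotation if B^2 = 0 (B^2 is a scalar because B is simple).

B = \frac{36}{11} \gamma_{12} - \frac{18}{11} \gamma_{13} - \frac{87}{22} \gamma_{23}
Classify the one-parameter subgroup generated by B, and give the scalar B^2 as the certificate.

B^2 term by term: the squares give (\frac{36}{11})^2*(\gamma_{12})^2 + (-\frac{18}{11})^2*(\gamma_{13})^2 + (-\frac{87}{22})^2*(\gamma_{23})^2 = \frac{1296}{121}*(+1) + \frac{324}{121}*(+1) + \frac{7569}{484}*(-1) = -\frac{9}{4} (each basis 2-blade squares to minus the product of its generators' squares); cross terms between blades sharing an index anticommute and cancel. So B^2 = -\frac{9}{4}.
Answer: rotation, certificate B^2 = -\frac{9}{4}. Note: conjugating B changes its blade decomposition but never the scalar B^2 = -\frac{9}{4}, whose sign settles the classification.


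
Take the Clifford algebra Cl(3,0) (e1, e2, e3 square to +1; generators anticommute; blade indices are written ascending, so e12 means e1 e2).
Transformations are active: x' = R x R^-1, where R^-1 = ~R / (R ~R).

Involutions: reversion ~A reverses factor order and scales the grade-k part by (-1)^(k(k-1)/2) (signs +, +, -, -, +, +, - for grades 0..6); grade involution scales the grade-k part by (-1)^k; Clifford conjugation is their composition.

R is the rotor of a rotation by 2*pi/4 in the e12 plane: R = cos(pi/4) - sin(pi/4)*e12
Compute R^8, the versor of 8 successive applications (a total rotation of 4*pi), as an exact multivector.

Half-angle bookkeeping: 8 applications in e12 add up to rotor phase 8*pi/4 = 2*pi, so R^8 = cos(2*pi) - sin(2*pi)*e12.
cos(2*pi) = 1 and sin(2*pi) = 0, so R^8 = 1. The total rotation 4*pi is 2 full turns, so every vector returns to itself, yet the rotor is +1, back on the identity sheet (an even number of 2*pi turns).
Answer: 1


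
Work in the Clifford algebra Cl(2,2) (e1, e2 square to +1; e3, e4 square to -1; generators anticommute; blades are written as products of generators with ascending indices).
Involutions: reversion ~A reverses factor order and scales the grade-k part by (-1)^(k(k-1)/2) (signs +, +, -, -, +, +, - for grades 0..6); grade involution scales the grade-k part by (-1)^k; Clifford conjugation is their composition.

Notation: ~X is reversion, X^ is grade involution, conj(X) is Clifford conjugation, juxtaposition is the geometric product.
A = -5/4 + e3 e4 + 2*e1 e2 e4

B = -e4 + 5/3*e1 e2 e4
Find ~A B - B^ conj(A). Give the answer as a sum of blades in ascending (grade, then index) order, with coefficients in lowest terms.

first term: -10/3 - e3 + 5/4*e4 - 2*e1 e2 + 5/3*e1 e2 e3 - 25/12*e1 e2 e4
second term: -10/3 - e3 - 5/4*e4 - 2*e1 e2 + 5/3*e1 e2 e3 + 25/12*e1 e2 e4
Answer: 5/2*e4 - 25/6*e1 e2 e4


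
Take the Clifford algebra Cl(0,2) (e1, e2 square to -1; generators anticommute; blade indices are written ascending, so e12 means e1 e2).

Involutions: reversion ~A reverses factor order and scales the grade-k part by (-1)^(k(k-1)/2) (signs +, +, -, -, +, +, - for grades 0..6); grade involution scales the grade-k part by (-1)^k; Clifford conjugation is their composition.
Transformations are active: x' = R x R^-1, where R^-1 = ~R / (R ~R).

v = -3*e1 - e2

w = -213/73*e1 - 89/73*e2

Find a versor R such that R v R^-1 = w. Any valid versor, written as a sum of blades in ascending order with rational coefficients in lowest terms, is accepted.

Construction: equal norms (both -10) license R = v + w = -432/73*e1 - 162/73*e2 — nothing changes along that direction, while (v - w)/2 changes sign, so v maps onto w.
Answer: -432/73*e1 - 162/73*e2


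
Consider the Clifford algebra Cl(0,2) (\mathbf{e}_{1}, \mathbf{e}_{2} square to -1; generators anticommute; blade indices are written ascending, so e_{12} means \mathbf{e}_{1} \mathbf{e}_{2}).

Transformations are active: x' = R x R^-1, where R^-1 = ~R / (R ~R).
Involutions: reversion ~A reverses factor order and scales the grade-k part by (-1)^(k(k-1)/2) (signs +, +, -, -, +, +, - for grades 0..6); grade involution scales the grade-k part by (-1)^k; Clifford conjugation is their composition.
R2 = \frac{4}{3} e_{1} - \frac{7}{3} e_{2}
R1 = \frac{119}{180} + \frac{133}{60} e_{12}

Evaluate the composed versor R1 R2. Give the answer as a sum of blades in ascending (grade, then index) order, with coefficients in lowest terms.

Distribute over the terms of R1 (each basis-blade product reordered to ascending indices, repeated generators contracted through their squares):
(\frac{119}{180}) R2 = \frac{119}{135} e_{1} - \frac{833}{540} e_{2}
(\frac{133}{60} e_{12}) R2 = \frac{931}{180} e_{1} + \frac{133}{45} e_{2}
Summing the partial products and collecting blades:
Answer: \frac{3269}{540} e_{1} + \frac{763}{540} e_{2}


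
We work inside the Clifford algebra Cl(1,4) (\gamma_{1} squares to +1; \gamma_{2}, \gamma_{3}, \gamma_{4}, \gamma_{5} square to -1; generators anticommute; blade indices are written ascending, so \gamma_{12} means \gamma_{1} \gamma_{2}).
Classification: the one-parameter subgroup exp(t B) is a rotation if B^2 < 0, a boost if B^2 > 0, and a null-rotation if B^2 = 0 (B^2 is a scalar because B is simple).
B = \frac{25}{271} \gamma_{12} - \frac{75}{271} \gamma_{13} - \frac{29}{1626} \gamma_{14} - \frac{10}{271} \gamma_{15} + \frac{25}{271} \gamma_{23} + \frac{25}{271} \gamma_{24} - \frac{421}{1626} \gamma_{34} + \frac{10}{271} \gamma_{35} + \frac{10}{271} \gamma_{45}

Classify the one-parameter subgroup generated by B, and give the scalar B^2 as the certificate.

B^2 term by term: the squares give (\frac{25}{271})^2*(\gamma_{12})^2 + (-\frac{75}{271})^2*(\gamma_{13})^2 + (-\frac{29}{1626})^2*(\gamma_{14})^2 + (-\frac{10}{271})^2*(\gamma_{15})^2 + (\frac{25}{271})^2*(\gamma_{23})^2 + (\frac{25}{271})^2*(\gamma_{24})^2 + (-\frac{421}{1626})^2*(\gamma_{34})^2 + (\frac{10}{271})^2*(\gamma_{35})^2 + (\frac{10}{271})^2*(\gamma_{45})^2 = \frac{625}{73441}*(+1) + \frac{5625}{73441}*(+1) + \frac{841}{2643876}*(+1) + \frac{100}{73441}*(+1) + \frac{625}{73441}*(-1) + \frac{625}{73441}*(-1) + \frac{177241}{2643876}*(-1) + \frac{100}{73441}*(-1) + \frac{100}{73441}*(-1) = 0 (each basis 2-blade squares to minus the product of its generators' squares); cross terms between blades sharing an index anticommute and cancel; the commuting (index-disjoint) pairs give grade-4 terms 2*c*c'*(blade product), which cancel blade by blade — \gamma_{1234}: -\frac{10525}{220323} + \frac{3750}{73441} - \frac{725}{220323} = 0; \gamma_{1235}: \frac{500}{73441} - \frac{500}{73441} = 0; \gamma_{1245}: \frac{500}{73441} - \frac{500}{73441} = 0; \gamma_{1345}: -\frac{1500}{73441} + \frac{290}{220323} + \frac{4210}{220323} = 0; \gamma_{2345}: \frac{500}{73441} - \frac{500}{73441} = 0 — confirming B is simple. So B^2 = 0.
Answer: null-rotation, certificate B^2 = 0. No conjugation can change B^2 = 0; the sign gives the class.


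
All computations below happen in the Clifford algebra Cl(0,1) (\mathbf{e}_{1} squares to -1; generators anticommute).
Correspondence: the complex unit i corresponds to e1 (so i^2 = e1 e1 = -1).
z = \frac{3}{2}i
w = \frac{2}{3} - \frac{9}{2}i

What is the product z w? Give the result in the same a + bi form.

In blades: z = \frac{3}{2} e_{1}, w = \frac{2}{3} - \frac{9}{2} e_{1}.
Distribute z over w term by term (generator squares from the signature, products reordered to ascending indices): (\frac{3}{2} e_{1})*w = \frac{27}{4} + e_{1}.
Sum: \frac{27}{4} + e_{1}; translating back through the correspondence:
Answer: \frac{27}{4} + i


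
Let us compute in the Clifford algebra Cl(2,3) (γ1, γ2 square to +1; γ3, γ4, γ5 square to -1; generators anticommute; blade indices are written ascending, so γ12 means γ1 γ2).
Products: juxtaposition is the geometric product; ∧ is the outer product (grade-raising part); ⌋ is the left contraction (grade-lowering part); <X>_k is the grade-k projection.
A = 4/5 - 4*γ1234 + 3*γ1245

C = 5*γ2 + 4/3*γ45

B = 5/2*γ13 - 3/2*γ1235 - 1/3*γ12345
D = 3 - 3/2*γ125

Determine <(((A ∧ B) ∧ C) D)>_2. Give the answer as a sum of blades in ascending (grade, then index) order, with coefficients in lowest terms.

step 1: 2*γ13 - 6/5*γ1235 - 4/15*γ12345
step 2: -10*γ123 + 8/3*γ1345
step 3: -15*γ35 - 30*γ123 + 4*γ234 + 8*γ1345
step 4: -15*γ35
Answer: -15*γ35


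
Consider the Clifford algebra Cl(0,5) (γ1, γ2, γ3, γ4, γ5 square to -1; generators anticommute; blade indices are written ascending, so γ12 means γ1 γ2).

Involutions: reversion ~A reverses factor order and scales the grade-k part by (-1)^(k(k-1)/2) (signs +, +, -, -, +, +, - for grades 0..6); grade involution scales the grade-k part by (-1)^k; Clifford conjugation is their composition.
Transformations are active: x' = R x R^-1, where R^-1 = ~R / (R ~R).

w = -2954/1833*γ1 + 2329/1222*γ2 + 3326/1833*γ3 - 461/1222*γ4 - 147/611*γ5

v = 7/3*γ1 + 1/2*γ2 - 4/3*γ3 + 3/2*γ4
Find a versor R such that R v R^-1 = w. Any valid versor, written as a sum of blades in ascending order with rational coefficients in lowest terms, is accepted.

R = v + w = 441/611*γ1 + 1470/611*γ2 + 294/611*γ3 + 686/611*γ4 - 147/611*γ5 works: the equal norms (-175/18) guarantee its sandwich swaps v into w.
Answer: 441/611*γ1 + 1470/611*γ2 + 294/611*γ3 + 686/611*γ4 - 147/611*γ5


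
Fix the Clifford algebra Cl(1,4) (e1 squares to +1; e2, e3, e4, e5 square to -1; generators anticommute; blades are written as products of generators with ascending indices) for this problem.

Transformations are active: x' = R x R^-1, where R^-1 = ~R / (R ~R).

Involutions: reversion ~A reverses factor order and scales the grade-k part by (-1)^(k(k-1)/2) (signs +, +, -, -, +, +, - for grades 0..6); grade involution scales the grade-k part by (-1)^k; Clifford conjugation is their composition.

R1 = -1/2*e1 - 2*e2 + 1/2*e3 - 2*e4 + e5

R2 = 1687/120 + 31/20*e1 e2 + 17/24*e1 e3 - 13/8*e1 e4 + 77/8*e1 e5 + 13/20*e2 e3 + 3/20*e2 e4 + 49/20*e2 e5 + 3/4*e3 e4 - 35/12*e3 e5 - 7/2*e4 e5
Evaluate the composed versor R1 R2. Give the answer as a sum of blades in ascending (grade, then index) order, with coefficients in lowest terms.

Distribute over the terms of R1 (each basis-blade product reordered to ascending indices, repeated generators contracted through their squares):
(-1/2*e1) R2 = -1687/240*e1 - 31/40*e2 - 17/48*e3 + 13/16*e4 - 77/16*e5 - 13/40*e1 e2 e3 - 3/40*e1 e2 e4 - 49/40*e1 e2 e5 - 3/8*e1 e3 e4 + 35/24*e1 e3 e5 + 7/4*e1 e4 e5
(-2*e2) R2 = -31/10*e1 - 1687/60*e2 + 13/10*e3 + 3/10*e4 + 49/10*e5 + 17/12*e1 e2 e3 - 13/4*e1 e2 e4 + 77/4*e1 e2 e5 - 3/2*e2 e3 e4 + 35/6*e2 e3 e5 + 7*e2 e4 e5
(1/2*e3) R2 = 17/48*e1 + 13/40*e2 + 1687/240*e3 - 3/8*e4 + 35/24*e5 + 31/40*e1 e2 e3 + 13/16*e1 e3 e4 - 77/16*e1 e3 e5 - 3/40*e2 e3 e4 - 49/40*e2 e3 e5 - 7/4*e3 e4 e5
(-2*e4) R2 = 13/4*e1 - 3/10*e2 - 3/2*e3 - 1687/60*e4 - 7*e5 - 31/10*e1 e2 e4 - 17/12*e1 e3 e4 + 77/4*e1 e4 e5 - 13/10*e2 e3 e4 + 49/10*e2 e4 e5 - 35/6*e3 e4 e5
(e5) R2 = 77/8*e1 + 49/20*e2 - 35/12*e3 - 7/2*e4 + 1687/120*e5 + 31/20*e1 e2 e5 + 17/24*e1 e3 e5 - 13/8*e1 e4 e5 + 13/20*e2 e3 e5 + 3/20*e2 e4 e5 + 3/4*e3 e4 e5
Summing the partial products and collecting blades:
Answer: 31/10*e1 - 317/12*e2 + 427/120*e3 - 7411/240*e4 + 413/48*e5 + 28/15*e1 e2 e3 - 257/40*e1 e2 e4 + 783/40*e1 e2 e5 - 47/48*e1 e3 e4 - 127/48*e1 e3 e5 + 155/8*e1 e4 e5 - 23/8*e2 e3 e4 + 631/120*e2 e3 e5 + 241/20*e2 e4 e5 - 41/6*e3 e4 e5


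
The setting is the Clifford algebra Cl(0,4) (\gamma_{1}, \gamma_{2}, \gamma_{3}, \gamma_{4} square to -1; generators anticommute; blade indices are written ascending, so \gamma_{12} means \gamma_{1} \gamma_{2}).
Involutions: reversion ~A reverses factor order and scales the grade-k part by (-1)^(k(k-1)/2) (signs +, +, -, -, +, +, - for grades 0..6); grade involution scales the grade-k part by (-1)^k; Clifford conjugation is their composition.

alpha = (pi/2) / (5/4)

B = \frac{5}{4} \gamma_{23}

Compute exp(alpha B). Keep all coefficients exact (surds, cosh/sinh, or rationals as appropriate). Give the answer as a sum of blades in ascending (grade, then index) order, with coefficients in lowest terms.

B^2 = (\frac{5}{4})^2*(\gamma_{23})^2 = \frac{25}{16}*(-1) = -\frac{25}{16} (a basis 2-blade squares to minus the product of its generators' squares).
B^2 = -\frac{25}{16} — B^2 < 0, so the exponential closes trigonometrically: l = \frac{5}{4}, alpha*l = \frac{\pi}{2}, so exp(alpha B) = cos(\frac{\pi}{2}) + (sin(\frac{\pi}{2})/(\frac{5}{4}))*B = 0 + (\frac{4}{5})*B.
Answer: \gamma_{23}


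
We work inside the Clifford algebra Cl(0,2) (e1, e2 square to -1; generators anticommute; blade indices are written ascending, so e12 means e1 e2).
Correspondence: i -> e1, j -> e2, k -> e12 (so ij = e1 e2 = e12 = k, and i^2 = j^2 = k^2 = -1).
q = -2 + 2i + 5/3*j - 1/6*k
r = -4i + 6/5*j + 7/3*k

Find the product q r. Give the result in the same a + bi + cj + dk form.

In blades: q = -2 + 2*e1 + 5/3*e2 - 1/6*e12, r = -4*e1 + 6/5*e2 + 7/3*e12.
Distribute q over r term by term (generator squares from the signature, products reordered to ascending indices): (-2)*r = 8*e1 - 12/5*e2 - 14/3*e12; (2*e1)*r = 8 - 14/3*e2 + 12/5*e12; (5/3*e2)*r = -2 + 35/9*e1 + 20/3*e12; (-1/6*e12)*r = 7/18 + 1/5*e1 + 2/3*e2.
Sum: 115/18 + 544/45*e1 - 32/5*e2 + 22/5*e12; translating back through the correspondence:
Answer: 115/18 + 544/45*i - 32/5*j + 22/5*k


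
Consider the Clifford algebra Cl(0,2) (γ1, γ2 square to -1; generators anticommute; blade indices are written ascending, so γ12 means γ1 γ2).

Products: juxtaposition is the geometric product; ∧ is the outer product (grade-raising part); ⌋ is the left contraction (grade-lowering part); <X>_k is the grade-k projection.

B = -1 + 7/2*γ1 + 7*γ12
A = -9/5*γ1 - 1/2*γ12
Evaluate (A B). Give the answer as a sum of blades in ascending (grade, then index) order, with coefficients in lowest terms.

step 1: 49/5 + 9/5*γ1 + 217/20*γ2 + 1/2*γ12
Answer: 49/5 + 9/5*γ1 + 217/20*γ2 + 1/2*γ12


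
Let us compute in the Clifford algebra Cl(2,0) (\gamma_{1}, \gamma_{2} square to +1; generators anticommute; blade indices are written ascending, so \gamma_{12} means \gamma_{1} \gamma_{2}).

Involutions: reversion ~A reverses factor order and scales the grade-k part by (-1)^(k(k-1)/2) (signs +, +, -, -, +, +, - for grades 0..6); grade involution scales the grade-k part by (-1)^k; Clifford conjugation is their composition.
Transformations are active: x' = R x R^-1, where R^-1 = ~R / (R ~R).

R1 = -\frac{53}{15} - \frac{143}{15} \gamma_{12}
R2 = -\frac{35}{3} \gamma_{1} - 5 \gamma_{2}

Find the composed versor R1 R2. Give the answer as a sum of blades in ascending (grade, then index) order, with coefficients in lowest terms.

Distribute over the terms of R1 (each basis-blade product reordered to ascending indices, repeated generators contracted through their squares):
(-\frac{53}{15}) R2 = \frac{371}{9} \gamma_{1} + \frac{53}{3} \gamma_{2}
(-\frac{143}{15} \gamma_{12}) R2 = \frac{143}{3} \gamma_{1} - \frac{1001}{9} \gamma_{2}
Summing the partial products and collecting blades:
Answer: \frac{800}{9} \gamma_{1} - \frac{842}{9} \gamma_{2}


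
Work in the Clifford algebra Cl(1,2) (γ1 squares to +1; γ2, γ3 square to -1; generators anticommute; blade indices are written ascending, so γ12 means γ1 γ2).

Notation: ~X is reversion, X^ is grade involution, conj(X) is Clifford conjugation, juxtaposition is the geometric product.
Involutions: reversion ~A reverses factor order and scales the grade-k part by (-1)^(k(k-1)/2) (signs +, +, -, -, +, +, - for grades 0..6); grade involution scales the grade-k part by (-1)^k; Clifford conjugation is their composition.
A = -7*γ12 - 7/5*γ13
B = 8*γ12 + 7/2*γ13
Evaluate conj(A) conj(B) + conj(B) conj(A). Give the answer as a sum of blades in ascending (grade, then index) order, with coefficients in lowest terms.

first term: -609/10 + 133/10*γ23
second term: -609/10 - 133/10*γ23
Answer: -609/5


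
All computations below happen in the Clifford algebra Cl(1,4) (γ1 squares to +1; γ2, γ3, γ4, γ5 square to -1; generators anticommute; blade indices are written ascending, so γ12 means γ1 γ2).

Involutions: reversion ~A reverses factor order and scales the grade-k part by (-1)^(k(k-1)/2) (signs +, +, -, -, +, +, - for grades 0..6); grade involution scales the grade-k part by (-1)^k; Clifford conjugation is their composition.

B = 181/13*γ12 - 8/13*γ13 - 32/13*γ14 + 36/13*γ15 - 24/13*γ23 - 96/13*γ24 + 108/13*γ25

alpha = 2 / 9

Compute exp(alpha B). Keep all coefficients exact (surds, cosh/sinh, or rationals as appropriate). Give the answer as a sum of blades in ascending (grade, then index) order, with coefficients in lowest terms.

B^2 term by term: the squares give (181/13)^2*(γ12)^2 + (-8/13)^2*(γ13)^2 + (-32/13)^2*(γ14)^2 + (36/13)^2*(γ15)^2 + (-24/13)^2*(γ23)^2 + (-96/13)^2*(γ24)^2 + (108/13)^2*(γ25)^2 = 32761/169*(+1) + 64/169*(+1) + 1024/169*(+1) + 1296/169*(+1) + 576/169*(-1) + 9216/169*(-1) + 11664/169*(-1) = 81 (each basis 2-blade squares to minus the product of its generators' squares); cross terms between blades sharing an index anticommute and cancel; the commuting (index-disjoint) pairs give grade-4 terms 2*c*c'*(blade product), which cancel blade by blade — γ1234: -1536/169 + 1536/169 = 0; γ1235: 1728/169 - 1728/169 = 0; γ1245: 6912/169 - 6912/169 = 0 — confirming B is simple. So B^2 = 81.
B^2 = 81 — the positive square puts this in the hyperbolic regime; l = 9, alpha*l = 2, so exp(alpha B) = cosh(2) + (sinh(2)/9)*B = cosh(2) + (sinh(2)/9)*B.
Answer: cosh(2) + 181*sinh(2)/117*γ12 - 8*sinh(2)/117*γ13 - 32*sinh(2)/117*γ14 + 4*sinh(2)/13*γ15 - 8*sinh(2)/39*γ23 - 32*sinh(2)/39*γ24 + 12*sinh(2)/13*γ25


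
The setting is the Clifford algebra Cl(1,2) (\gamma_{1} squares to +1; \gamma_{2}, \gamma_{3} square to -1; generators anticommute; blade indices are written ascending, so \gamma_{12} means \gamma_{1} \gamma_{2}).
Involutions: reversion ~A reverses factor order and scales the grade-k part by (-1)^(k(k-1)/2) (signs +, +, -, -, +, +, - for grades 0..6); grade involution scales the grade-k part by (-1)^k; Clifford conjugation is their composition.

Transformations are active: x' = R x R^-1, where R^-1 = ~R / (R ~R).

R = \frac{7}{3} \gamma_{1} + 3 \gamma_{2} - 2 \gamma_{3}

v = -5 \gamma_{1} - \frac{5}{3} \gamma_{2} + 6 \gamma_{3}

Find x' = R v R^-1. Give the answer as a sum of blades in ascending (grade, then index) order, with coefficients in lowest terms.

~R = \frac{7}{3} \gamma_{1} + 3 \gamma_{2} - 2 \gamma_{3}, and R ~R = -\frac{68}{9}, so R^-1 = ~R / (-\frac{68}{9}).
R v = \frac{16}{3} + \frac{100}{9} \gamma_{12} + 4 \gamma_{13} + \frac{44}{3} \gamma_{23}
Answer: \frac{29}{17} \gamma_{1} - \frac{131}{51} \gamma_{2} - \frac{54}{17} \gamma_{3}


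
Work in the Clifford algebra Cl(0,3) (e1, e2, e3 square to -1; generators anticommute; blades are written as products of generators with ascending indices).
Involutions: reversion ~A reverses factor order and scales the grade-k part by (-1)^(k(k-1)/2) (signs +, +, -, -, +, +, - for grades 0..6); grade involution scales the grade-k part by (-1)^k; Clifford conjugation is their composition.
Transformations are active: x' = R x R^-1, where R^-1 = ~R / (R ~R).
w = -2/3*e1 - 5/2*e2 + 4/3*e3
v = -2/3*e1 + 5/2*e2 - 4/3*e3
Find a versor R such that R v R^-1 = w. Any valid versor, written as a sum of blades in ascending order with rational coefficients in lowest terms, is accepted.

Reasoning: v^2 = w^2 = -305/36 since conjugation preserves the quadratic form; R = v + w = -4/3*e1 is then valid when invertible, keeping its own part and reversing (v - w)/2.
Answer: -4/3*e1


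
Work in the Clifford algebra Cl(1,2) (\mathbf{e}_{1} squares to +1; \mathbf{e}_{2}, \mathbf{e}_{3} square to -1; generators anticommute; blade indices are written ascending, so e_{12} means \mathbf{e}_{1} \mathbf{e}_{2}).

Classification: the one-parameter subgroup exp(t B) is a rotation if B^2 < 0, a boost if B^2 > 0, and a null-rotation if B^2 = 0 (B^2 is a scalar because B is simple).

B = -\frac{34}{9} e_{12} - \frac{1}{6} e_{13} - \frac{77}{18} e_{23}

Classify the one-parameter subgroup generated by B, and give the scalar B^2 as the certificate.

B^2 term by term: the squares give (-\frac{34}{9})^2*(e_{12})^2 + (-\frac{1}{6})^2*(e_{13})^2 + (-\frac{77}{18})^2*(e_{23})^2 = \frac{1156}{81}*(+1) + \frac{1}{36}*(+1) + \frac{5929}{324}*(-1) = -4 (each basis 2-blade squares to minus the product of its generators' squares); cross terms between blades sharing an index anticommute and cancel. So B^2 = -4.
Answer: rotation, certificate B^2 = -4. Because -4 is invariant under every versor sandwich, the classification follows from its sign alone.


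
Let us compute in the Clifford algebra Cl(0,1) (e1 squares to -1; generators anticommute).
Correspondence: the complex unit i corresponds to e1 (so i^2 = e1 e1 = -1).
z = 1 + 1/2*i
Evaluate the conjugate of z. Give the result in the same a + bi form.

In blades: z = 1 + 1/2*e1.
Conjugation here is Clifford conjugation: the scalar is fixed and the grade-1 and grade-2 blades all flip sign, giving 1 - 1/2*e1; translating back:
Answer: 1 - 1/2*i


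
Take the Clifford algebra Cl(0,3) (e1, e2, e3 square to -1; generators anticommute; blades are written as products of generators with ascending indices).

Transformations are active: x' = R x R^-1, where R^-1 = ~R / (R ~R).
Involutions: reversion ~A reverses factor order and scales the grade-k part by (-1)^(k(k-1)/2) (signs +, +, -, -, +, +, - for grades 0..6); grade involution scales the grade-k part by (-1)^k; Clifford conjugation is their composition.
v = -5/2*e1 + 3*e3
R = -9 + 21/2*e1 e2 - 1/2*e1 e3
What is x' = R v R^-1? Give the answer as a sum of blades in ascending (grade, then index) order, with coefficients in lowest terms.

~R = -9 - 21/2*e1 e2 + 1/2*e1 e3, and R ~R = 383/2, so R^-1 = ~R / (383/2).
R v = 24*e1 - 105/4*e2 - 103/4*e3 + 63/2*e1 e2 e3
Answer: 187/766*e1 + 1008/383*e2 + 1101/383*e3


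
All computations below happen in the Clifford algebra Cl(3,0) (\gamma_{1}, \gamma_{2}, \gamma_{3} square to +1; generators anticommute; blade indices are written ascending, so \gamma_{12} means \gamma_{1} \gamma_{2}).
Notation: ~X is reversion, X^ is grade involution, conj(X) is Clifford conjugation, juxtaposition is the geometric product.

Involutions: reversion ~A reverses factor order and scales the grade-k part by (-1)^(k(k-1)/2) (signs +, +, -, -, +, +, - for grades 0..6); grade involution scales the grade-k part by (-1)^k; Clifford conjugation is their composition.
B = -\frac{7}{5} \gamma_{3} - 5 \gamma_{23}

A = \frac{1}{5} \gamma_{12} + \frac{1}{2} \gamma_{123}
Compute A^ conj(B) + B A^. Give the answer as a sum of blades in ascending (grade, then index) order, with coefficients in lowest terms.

first term: \frac{5}{2} \gamma_{1} - \frac{7}{10} \gamma_{12} + \gamma_{13} + \frac{7}{25} \gamma_{123}
second term: -\frac{5}{2} \gamma_{1} + \frac{7}{10} \gamma_{12} + \gamma_{13} - \frac{7}{25} \gamma_{123}
Answer: 2 \gamma_{13}


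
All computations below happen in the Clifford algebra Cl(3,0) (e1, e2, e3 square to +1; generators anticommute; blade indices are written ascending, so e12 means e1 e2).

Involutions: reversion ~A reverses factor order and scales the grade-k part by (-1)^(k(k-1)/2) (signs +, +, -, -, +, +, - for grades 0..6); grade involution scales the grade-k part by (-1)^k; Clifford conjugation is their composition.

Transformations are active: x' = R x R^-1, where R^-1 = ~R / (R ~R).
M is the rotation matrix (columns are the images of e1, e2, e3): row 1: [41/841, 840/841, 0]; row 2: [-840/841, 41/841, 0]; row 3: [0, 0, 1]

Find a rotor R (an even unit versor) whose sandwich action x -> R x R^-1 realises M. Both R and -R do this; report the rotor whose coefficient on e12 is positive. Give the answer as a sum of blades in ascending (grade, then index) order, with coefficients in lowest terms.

Method: write R = a + b12*e12 + b13*e13 + b23*e23 with a^2 + b12^2 + b13^2 + b23^2 = 1 (so R^-1 = ~R). Expanding the columns R e_j ~R gives tr M = 4a^2 - 1 and, from the antisymmetric part, M21 - M12 = -4a*b12, M13 - M31 = 4a*b13, M32 - M23 = -4a*b23.
Here tr M = 923/841, so a^2 = (1 + tr M)/4 = 441/841 and a = ±21/29. Taking a = 21/29: M21 - M12 = -1680/841, M13 - M31 = 0, M32 - M23 = 0, giving b12 = 20/29, b13 = 0, b23 = 0, i.e. R = 21/29 + 20/29*e12.
Its e12 coefficient is already positive.
Answer: 21/29 + 20/29*e12. Note: both R and -R realise this M (trace 923/841); the covering map identifies them, and the e12-coefficient sign is the tie-breaker.
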